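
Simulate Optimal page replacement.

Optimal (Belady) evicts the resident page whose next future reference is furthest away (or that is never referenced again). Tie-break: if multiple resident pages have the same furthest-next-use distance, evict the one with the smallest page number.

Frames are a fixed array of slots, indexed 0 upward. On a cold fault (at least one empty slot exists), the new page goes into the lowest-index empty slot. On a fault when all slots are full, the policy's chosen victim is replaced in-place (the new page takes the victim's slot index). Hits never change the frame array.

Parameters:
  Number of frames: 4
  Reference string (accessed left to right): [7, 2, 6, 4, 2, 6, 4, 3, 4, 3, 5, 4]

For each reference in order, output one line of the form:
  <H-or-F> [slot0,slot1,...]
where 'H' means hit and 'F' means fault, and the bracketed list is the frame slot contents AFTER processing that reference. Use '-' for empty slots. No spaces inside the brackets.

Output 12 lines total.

F [7,-,-,-]
F [7,2,-,-]
F [7,2,6,-]
F [7,2,6,4]
H [7,2,6,4]
H [7,2,6,4]
H [7,2,6,4]
F [7,3,6,4]
H [7,3,6,4]
H [7,3,6,4]
F [7,5,6,4]
H [7,5,6,4]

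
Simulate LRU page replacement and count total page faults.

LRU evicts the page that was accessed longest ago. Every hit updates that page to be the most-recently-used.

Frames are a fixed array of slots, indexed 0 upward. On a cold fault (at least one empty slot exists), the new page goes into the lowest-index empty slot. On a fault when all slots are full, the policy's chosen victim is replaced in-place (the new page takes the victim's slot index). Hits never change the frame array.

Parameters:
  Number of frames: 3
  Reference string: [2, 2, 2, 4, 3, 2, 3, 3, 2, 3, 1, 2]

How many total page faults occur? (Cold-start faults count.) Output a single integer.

Answer: 4

Derivation:
Step 0: ref 2 → FAULT, frames=[2,-,-]
Step 1: ref 2 → HIT, frames=[2,-,-]
Step 2: ref 2 → HIT, frames=[2,-,-]
Step 3: ref 4 → FAULT, frames=[2,4,-]
Step 4: ref 3 → FAULT, frames=[2,4,3]
Step 5: ref 2 → HIT, frames=[2,4,3]
Step 6: ref 3 → HIT, frames=[2,4,3]
Step 7: ref 3 → HIT, frames=[2,4,3]
Step 8: ref 2 → HIT, frames=[2,4,3]
Step 9: ref 3 → HIT, frames=[2,4,3]
Step 10: ref 1 → FAULT (evict 4), frames=[2,1,3]
Step 11: ref 2 → HIT, frames=[2,1,3]
Total faults: 4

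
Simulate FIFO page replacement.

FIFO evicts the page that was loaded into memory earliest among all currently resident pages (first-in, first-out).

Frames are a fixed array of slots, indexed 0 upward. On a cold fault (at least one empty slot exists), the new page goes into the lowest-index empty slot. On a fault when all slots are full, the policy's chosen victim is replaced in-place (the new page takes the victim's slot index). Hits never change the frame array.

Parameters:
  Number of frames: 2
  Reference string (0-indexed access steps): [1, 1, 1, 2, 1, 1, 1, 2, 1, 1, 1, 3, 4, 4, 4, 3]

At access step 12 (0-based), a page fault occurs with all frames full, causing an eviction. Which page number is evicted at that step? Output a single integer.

Answer: 2

Derivation:
Step 0: ref 1 -> FAULT, frames=[1,-]
Step 1: ref 1 -> HIT, frames=[1,-]
Step 2: ref 1 -> HIT, frames=[1,-]
Step 3: ref 2 -> FAULT, frames=[1,2]
Step 4: ref 1 -> HIT, frames=[1,2]
Step 5: ref 1 -> HIT, frames=[1,2]
Step 6: ref 1 -> HIT, frames=[1,2]
Step 7: ref 2 -> HIT, frames=[1,2]
Step 8: ref 1 -> HIT, frames=[1,2]
Step 9: ref 1 -> HIT, frames=[1,2]
Step 10: ref 1 -> HIT, frames=[1,2]
Step 11: ref 3 -> FAULT, evict 1, frames=[3,2]
Step 12: ref 4 -> FAULT, evict 2, frames=[3,4]
At step 12: evicted page 2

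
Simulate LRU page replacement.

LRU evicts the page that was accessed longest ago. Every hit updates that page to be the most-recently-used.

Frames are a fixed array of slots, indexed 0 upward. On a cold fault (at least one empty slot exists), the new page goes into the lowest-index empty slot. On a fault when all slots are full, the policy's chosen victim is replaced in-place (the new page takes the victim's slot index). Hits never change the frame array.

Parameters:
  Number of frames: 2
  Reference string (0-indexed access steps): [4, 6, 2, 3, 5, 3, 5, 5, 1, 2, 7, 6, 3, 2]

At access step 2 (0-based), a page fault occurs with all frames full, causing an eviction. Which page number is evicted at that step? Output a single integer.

Step 0: ref 4 -> FAULT, frames=[4,-]
Step 1: ref 6 -> FAULT, frames=[4,6]
Step 2: ref 2 -> FAULT, evict 4, frames=[2,6]
At step 2: evicted page 4

Answer: 4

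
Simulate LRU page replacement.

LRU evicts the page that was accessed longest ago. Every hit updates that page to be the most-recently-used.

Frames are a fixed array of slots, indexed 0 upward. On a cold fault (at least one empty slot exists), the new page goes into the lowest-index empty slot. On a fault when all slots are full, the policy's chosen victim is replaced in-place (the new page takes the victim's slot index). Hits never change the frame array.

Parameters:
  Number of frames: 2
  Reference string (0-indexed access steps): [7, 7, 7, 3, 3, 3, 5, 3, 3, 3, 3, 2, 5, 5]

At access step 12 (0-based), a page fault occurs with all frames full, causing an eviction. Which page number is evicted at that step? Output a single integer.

Answer: 3

Derivation:
Step 0: ref 7 -> FAULT, frames=[7,-]
Step 1: ref 7 -> HIT, frames=[7,-]
Step 2: ref 7 -> HIT, frames=[7,-]
Step 3: ref 3 -> FAULT, frames=[7,3]
Step 4: ref 3 -> HIT, frames=[7,3]
Step 5: ref 3 -> HIT, frames=[7,3]
Step 6: ref 5 -> FAULT, evict 7, frames=[5,3]
Step 7: ref 3 -> HIT, frames=[5,3]
Step 8: ref 3 -> HIT, frames=[5,3]
Step 9: ref 3 -> HIT, frames=[5,3]
Step 10: ref 3 -> HIT, frames=[5,3]
Step 11: ref 2 -> FAULT, evict 5, frames=[2,3]
Step 12: ref 5 -> FAULT, evict 3, frames=[2,5]
At step 12: evicted page 3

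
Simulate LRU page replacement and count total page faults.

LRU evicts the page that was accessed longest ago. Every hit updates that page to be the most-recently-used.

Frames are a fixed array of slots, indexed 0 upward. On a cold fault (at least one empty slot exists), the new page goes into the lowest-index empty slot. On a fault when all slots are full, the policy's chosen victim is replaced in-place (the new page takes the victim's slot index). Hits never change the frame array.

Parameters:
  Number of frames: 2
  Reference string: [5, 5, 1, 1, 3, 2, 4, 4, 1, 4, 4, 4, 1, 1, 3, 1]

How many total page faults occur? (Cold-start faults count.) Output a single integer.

Step 0: ref 5 → FAULT, frames=[5,-]
Step 1: ref 5 → HIT, frames=[5,-]
Step 2: ref 1 → FAULT, frames=[5,1]
Step 3: ref 1 → HIT, frames=[5,1]
Step 4: ref 3 → FAULT (evict 5), frames=[3,1]
Step 5: ref 2 → FAULT (evict 1), frames=[3,2]
Step 6: ref 4 → FAULT (evict 3), frames=[4,2]
Step 7: ref 4 → HIT, frames=[4,2]
Step 8: ref 1 → FAULT (evict 2), frames=[4,1]
Step 9: ref 4 → HIT, frames=[4,1]
Step 10: ref 4 → HIT, frames=[4,1]
Step 11: ref 4 → HIT, frames=[4,1]
Step 12: ref 1 → HIT, frames=[4,1]
Step 13: ref 1 → HIT, frames=[4,1]
Step 14: ref 3 → FAULT (evict 4), frames=[3,1]
Step 15: ref 1 → HIT, frames=[3,1]
Total faults: 7

Answer: 7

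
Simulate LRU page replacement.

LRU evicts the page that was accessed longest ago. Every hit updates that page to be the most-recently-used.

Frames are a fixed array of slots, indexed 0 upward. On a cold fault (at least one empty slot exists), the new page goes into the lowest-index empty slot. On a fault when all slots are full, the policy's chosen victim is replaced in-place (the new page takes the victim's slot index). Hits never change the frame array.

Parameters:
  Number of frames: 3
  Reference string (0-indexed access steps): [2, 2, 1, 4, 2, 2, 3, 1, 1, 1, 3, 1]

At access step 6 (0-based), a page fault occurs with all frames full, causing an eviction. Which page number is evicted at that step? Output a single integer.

Answer: 1

Derivation:
Step 0: ref 2 -> FAULT, frames=[2,-,-]
Step 1: ref 2 -> HIT, frames=[2,-,-]
Step 2: ref 1 -> FAULT, frames=[2,1,-]
Step 3: ref 4 -> FAULT, frames=[2,1,4]
Step 4: ref 2 -> HIT, frames=[2,1,4]
Step 5: ref 2 -> HIT, frames=[2,1,4]
Step 6: ref 3 -> FAULT, evict 1, frames=[2,3,4]
At step 6: evicted page 1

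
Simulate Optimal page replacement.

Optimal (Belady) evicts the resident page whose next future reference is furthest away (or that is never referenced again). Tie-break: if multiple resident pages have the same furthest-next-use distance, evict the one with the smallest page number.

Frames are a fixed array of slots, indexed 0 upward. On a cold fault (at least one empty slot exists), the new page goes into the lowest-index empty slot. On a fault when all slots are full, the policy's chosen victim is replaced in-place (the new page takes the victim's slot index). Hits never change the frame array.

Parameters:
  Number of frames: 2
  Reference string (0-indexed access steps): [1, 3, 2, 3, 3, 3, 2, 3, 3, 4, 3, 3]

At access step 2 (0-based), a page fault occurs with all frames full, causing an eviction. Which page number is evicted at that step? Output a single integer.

Answer: 1

Derivation:
Step 0: ref 1 -> FAULT, frames=[1,-]
Step 1: ref 3 -> FAULT, frames=[1,3]
Step 2: ref 2 -> FAULT, evict 1, frames=[2,3]
At step 2: evicted page 1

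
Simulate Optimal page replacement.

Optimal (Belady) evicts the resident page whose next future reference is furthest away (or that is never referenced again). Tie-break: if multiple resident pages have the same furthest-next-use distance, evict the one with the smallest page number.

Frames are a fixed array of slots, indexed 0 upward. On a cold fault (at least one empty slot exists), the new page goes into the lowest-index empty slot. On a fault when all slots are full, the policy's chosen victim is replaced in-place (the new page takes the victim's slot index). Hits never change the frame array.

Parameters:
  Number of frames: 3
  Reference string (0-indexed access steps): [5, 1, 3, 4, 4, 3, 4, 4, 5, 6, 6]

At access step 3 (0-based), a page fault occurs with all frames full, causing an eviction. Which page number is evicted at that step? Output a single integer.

Answer: 1

Derivation:
Step 0: ref 5 -> FAULT, frames=[5,-,-]
Step 1: ref 1 -> FAULT, frames=[5,1,-]
Step 2: ref 3 -> FAULT, frames=[5,1,3]
Step 3: ref 4 -> FAULT, evict 1, frames=[5,4,3]
At step 3: evicted page 1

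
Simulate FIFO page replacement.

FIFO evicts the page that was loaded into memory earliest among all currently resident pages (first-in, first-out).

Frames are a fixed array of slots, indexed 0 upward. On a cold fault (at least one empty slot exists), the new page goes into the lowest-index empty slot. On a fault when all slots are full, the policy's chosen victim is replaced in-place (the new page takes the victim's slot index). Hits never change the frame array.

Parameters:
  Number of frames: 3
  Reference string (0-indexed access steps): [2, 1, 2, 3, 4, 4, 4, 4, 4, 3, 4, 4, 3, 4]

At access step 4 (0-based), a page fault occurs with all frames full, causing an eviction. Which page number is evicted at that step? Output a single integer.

Step 0: ref 2 -> FAULT, frames=[2,-,-]
Step 1: ref 1 -> FAULT, frames=[2,1,-]
Step 2: ref 2 -> HIT, frames=[2,1,-]
Step 3: ref 3 -> FAULT, frames=[2,1,3]
Step 4: ref 4 -> FAULT, evict 2, frames=[4,1,3]
At step 4: evicted page 2

Answer: 2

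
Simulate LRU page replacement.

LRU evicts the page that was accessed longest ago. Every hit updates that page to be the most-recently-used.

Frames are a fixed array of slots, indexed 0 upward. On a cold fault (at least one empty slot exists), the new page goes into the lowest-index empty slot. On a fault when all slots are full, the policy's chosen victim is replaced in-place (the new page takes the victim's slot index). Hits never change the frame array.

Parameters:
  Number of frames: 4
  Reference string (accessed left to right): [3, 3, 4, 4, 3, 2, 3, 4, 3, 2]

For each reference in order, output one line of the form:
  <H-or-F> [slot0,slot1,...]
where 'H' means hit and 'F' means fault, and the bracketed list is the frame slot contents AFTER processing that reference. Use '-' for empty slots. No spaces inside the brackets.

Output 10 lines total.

F [3,-,-,-]
H [3,-,-,-]
F [3,4,-,-]
H [3,4,-,-]
H [3,4,-,-]
F [3,4,2,-]
H [3,4,2,-]
H [3,4,2,-]
H [3,4,2,-]
H [3,4,2,-]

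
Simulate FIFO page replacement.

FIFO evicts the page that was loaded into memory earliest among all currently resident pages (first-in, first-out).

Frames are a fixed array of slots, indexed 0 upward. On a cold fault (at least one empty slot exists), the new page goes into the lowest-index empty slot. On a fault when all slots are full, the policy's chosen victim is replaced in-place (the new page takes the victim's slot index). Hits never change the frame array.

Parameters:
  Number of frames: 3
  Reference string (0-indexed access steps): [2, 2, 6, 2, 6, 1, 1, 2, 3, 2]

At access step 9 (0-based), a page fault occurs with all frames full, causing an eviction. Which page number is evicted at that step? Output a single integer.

Answer: 6

Derivation:
Step 0: ref 2 -> FAULT, frames=[2,-,-]
Step 1: ref 2 -> HIT, frames=[2,-,-]
Step 2: ref 6 -> FAULT, frames=[2,6,-]
Step 3: ref 2 -> HIT, frames=[2,6,-]
Step 4: ref 6 -> HIT, frames=[2,6,-]
Step 5: ref 1 -> FAULT, frames=[2,6,1]
Step 6: ref 1 -> HIT, frames=[2,6,1]
Step 7: ref 2 -> HIT, frames=[2,6,1]
Step 8: ref 3 -> FAULT, evict 2, frames=[3,6,1]
Step 9: ref 2 -> FAULT, evict 6, frames=[3,2,1]
At step 9: evicted page 6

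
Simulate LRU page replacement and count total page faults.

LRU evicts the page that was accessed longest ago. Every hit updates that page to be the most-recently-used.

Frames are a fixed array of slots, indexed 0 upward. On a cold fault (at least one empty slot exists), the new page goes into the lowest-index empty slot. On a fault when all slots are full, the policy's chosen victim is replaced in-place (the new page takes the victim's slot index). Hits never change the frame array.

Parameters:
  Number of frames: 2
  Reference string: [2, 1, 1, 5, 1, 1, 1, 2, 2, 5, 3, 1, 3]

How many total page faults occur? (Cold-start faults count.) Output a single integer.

Step 0: ref 2 → FAULT, frames=[2,-]
Step 1: ref 1 → FAULT, frames=[2,1]
Step 2: ref 1 → HIT, frames=[2,1]
Step 3: ref 5 → FAULT (evict 2), frames=[5,1]
Step 4: ref 1 → HIT, frames=[5,1]
Step 5: ref 1 → HIT, frames=[5,1]
Step 6: ref 1 → HIT, frames=[5,1]
Step 7: ref 2 → FAULT (evict 5), frames=[2,1]
Step 8: ref 2 → HIT, frames=[2,1]
Step 9: ref 5 → FAULT (evict 1), frames=[2,5]
Step 10: ref 3 → FAULT (evict 2), frames=[3,5]
Step 11: ref 1 → FAULT (evict 5), frames=[3,1]
Step 12: ref 3 → HIT, frames=[3,1]
Total faults: 7

Answer: 7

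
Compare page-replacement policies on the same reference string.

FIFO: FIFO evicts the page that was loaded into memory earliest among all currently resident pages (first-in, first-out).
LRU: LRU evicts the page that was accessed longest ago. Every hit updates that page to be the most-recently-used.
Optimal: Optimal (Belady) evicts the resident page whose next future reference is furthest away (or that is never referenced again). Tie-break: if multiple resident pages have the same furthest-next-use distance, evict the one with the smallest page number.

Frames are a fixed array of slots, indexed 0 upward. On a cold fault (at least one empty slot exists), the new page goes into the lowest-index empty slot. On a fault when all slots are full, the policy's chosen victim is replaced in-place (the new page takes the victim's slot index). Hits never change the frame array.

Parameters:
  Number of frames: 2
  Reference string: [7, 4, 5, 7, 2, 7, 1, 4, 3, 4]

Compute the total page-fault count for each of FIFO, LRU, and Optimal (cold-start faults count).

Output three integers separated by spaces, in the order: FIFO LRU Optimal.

--- FIFO ---
  step 0: ref 7 -> FAULT, frames=[7,-] (faults so far: 1)
  step 1: ref 4 -> FAULT, frames=[7,4] (faults so far: 2)
  step 2: ref 5 -> FAULT, evict 7, frames=[5,4] (faults so far: 3)
  step 3: ref 7 -> FAULT, evict 4, frames=[5,7] (faults so far: 4)
  step 4: ref 2 -> FAULT, evict 5, frames=[2,7] (faults so far: 5)
  step 5: ref 7 -> HIT, frames=[2,7] (faults so far: 5)
  step 6: ref 1 -> FAULT, evict 7, frames=[2,1] (faults so far: 6)
  step 7: ref 4 -> FAULT, evict 2, frames=[4,1] (faults so far: 7)
  step 8: ref 3 -> FAULT, evict 1, frames=[4,3] (faults so far: 8)
  step 9: ref 4 -> HIT, frames=[4,3] (faults so far: 8)
  FIFO total faults: 8
--- LRU ---
  step 0: ref 7 -> FAULT, frames=[7,-] (faults so far: 1)
  step 1: ref 4 -> FAULT, frames=[7,4] (faults so far: 2)
  step 2: ref 5 -> FAULT, evict 7, frames=[5,4] (faults so far: 3)
  step 3: ref 7 -> FAULT, evict 4, frames=[5,7] (faults so far: 4)
  step 4: ref 2 -> FAULT, evict 5, frames=[2,7] (faults so far: 5)
  step 5: ref 7 -> HIT, frames=[2,7] (faults so far: 5)
  step 6: ref 1 -> FAULT, evict 2, frames=[1,7] (faults so far: 6)
  step 7: ref 4 -> FAULT, evict 7, frames=[1,4] (faults so far: 7)
  step 8: ref 3 -> FAULT, evict 1, frames=[3,4] (faults so far: 8)
  step 9: ref 4 -> HIT, frames=[3,4] (faults so far: 8)
  LRU total faults: 8
--- Optimal ---
  step 0: ref 7 -> FAULT, frames=[7,-] (faults so far: 1)
  step 1: ref 4 -> FAULT, frames=[7,4] (faults so far: 2)
  step 2: ref 5 -> FAULT, evict 4, frames=[7,5] (faults so far: 3)
  step 3: ref 7 -> HIT, frames=[7,5] (faults so far: 3)
  step 4: ref 2 -> FAULT, evict 5, frames=[7,2] (faults so far: 4)
  step 5: ref 7 -> HIT, frames=[7,2] (faults so far: 4)
  step 6: ref 1 -> FAULT, evict 2, frames=[7,1] (faults so far: 5)
  step 7: ref 4 -> FAULT, evict 1, frames=[7,4] (faults so far: 6)
  step 8: ref 3 -> FAULT, evict 7, frames=[3,4] (faults so far: 7)
  step 9: ref 4 -> HIT, frames=[3,4] (faults so far: 7)
  Optimal total faults: 7

Answer: 8 8 7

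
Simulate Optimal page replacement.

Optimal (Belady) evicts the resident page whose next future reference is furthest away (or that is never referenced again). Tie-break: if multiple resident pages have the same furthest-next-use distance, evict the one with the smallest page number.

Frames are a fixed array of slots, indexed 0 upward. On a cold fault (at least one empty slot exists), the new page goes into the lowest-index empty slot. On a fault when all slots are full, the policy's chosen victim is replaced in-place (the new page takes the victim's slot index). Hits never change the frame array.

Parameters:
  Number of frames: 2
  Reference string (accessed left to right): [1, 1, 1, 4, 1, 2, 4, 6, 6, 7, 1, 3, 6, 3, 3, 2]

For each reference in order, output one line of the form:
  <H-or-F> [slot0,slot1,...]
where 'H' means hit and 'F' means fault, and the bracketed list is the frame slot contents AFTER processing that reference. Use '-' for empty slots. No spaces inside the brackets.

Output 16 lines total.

F [1,-]
H [1,-]
H [1,-]
F [1,4]
H [1,4]
F [2,4]
H [2,4]
F [2,6]
H [2,6]
F [7,6]
F [1,6]
F [3,6]
H [3,6]
H [3,6]
H [3,6]
F [2,6]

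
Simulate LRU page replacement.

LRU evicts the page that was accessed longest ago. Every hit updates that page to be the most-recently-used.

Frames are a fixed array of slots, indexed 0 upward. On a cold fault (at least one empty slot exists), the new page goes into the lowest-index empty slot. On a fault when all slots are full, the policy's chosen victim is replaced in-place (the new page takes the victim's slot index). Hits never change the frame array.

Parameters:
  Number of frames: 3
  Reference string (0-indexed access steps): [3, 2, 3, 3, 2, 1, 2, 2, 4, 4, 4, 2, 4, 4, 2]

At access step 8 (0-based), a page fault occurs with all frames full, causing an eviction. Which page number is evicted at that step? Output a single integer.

Step 0: ref 3 -> FAULT, frames=[3,-,-]
Step 1: ref 2 -> FAULT, frames=[3,2,-]
Step 2: ref 3 -> HIT, frames=[3,2,-]
Step 3: ref 3 -> HIT, frames=[3,2,-]
Step 4: ref 2 -> HIT, frames=[3,2,-]
Step 5: ref 1 -> FAULT, frames=[3,2,1]
Step 6: ref 2 -> HIT, frames=[3,2,1]
Step 7: ref 2 -> HIT, frames=[3,2,1]
Step 8: ref 4 -> FAULT, evict 3, frames=[4,2,1]
At step 8: evicted page 3

Answer: 3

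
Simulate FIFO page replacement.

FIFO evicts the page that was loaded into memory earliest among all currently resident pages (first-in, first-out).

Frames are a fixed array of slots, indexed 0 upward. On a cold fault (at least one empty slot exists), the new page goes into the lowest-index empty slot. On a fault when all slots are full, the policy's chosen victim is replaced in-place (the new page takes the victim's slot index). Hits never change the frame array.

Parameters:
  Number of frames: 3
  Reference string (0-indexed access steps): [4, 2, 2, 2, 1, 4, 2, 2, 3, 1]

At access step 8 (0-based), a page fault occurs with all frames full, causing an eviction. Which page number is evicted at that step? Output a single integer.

Answer: 4

Derivation:
Step 0: ref 4 -> FAULT, frames=[4,-,-]
Step 1: ref 2 -> FAULT, frames=[4,2,-]
Step 2: ref 2 -> HIT, frames=[4,2,-]
Step 3: ref 2 -> HIT, frames=[4,2,-]
Step 4: ref 1 -> FAULT, frames=[4,2,1]
Step 5: ref 4 -> HIT, frames=[4,2,1]
Step 6: ref 2 -> HIT, frames=[4,2,1]
Step 7: ref 2 -> HIT, frames=[4,2,1]
Step 8: ref 3 -> FAULT, evict 4, frames=[3,2,1]
At step 8: evicted page 4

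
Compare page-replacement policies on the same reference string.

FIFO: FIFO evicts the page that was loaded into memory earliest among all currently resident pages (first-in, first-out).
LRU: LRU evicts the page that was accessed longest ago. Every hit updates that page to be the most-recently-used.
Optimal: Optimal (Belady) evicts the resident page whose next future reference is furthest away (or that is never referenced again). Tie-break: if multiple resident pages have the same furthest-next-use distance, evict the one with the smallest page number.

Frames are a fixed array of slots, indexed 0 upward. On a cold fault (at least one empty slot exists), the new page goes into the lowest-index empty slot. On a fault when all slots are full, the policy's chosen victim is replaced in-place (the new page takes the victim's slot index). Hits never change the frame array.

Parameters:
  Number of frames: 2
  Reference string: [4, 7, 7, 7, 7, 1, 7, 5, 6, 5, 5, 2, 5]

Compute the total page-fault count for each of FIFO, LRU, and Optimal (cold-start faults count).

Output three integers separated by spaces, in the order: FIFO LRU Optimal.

Answer: 7 6 6

Derivation:
--- FIFO ---
  step 0: ref 4 -> FAULT, frames=[4,-] (faults so far: 1)
  step 1: ref 7 -> FAULT, frames=[4,7] (faults so far: 2)
  step 2: ref 7 -> HIT, frames=[4,7] (faults so far: 2)
  step 3: ref 7 -> HIT, frames=[4,7] (faults so far: 2)
  step 4: ref 7 -> HIT, frames=[4,7] (faults so far: 2)
  step 5: ref 1 -> FAULT, evict 4, frames=[1,7] (faults so far: 3)
  step 6: ref 7 -> HIT, frames=[1,7] (faults so far: 3)
  step 7: ref 5 -> FAULT, evict 7, frames=[1,5] (faults so far: 4)
  step 8: ref 6 -> FAULT, evict 1, frames=[6,5] (faults so far: 5)
  step 9: ref 5 -> HIT, frames=[6,5] (faults so far: 5)
  step 10: ref 5 -> HIT, frames=[6,5] (faults so far: 5)
  step 11: ref 2 -> FAULT, evict 5, frames=[6,2] (faults so far: 6)
  step 12: ref 5 -> FAULT, evict 6, frames=[5,2] (faults so far: 7)
  FIFO total faults: 7
--- LRU ---
  step 0: ref 4 -> FAULT, frames=[4,-] (faults so far: 1)
  step 1: ref 7 -> FAULT, frames=[4,7] (faults so far: 2)
  step 2: ref 7 -> HIT, frames=[4,7] (faults so far: 2)
  step 3: ref 7 -> HIT, frames=[4,7] (faults so far: 2)
  step 4: ref 7 -> HIT, frames=[4,7] (faults so far: 2)
  step 5: ref 1 -> FAULT, evict 4, frames=[1,7] (faults so far: 3)
  step 6: ref 7 -> HIT, frames=[1,7] (faults so far: 3)
  step 7: ref 5 -> FAULT, evict 1, frames=[5,7] (faults so far: 4)
  step 8: ref 6 -> FAULT, evict 7, frames=[5,6] (faults so far: 5)
  step 9: ref 5 -> HIT, frames=[5,6] (faults so far: 5)
  step 10: ref 5 -> HIT, frames=[5,6] (faults so far: 5)
  step 11: ref 2 -> FAULT, evict 6, frames=[5,2] (faults so far: 6)
  step 12: ref 5 -> HIT, frames=[5,2] (faults so far: 6)
  LRU total faults: 6
--- Optimal ---
  step 0: ref 4 -> FAULT, frames=[4,-] (faults so far: 1)
  step 1: ref 7 -> FAULT, frames=[4,7] (faults so far: 2)
  step 2: ref 7 -> HIT, frames=[4,7] (faults so far: 2)
  step 3: ref 7 -> HIT, frames=[4,7] (faults so far: 2)
  step 4: ref 7 -> HIT, frames=[4,7] (faults so far: 2)
  step 5: ref 1 -> FAULT, evict 4, frames=[1,7] (faults so far: 3)
  step 6: ref 7 -> HIT, frames=[1,7] (faults so far: 3)
  step 7: ref 5 -> FAULT, evict 1, frames=[5,7] (faults so far: 4)
  step 8: ref 6 -> FAULT, evict 7, frames=[5,6] (faults so far: 5)
  step 9: ref 5 -> HIT, frames=[5,6] (faults so far: 5)
  step 10: ref 5 -> HIT, frames=[5,6] (faults so far: 5)
  step 11: ref 2 -> FAULT, evict 6, frames=[5,2] (faults so far: 6)
  step 12: ref 5 -> HIT, frames=[5,2] (faults so far: 6)
  Optimal total faults: 6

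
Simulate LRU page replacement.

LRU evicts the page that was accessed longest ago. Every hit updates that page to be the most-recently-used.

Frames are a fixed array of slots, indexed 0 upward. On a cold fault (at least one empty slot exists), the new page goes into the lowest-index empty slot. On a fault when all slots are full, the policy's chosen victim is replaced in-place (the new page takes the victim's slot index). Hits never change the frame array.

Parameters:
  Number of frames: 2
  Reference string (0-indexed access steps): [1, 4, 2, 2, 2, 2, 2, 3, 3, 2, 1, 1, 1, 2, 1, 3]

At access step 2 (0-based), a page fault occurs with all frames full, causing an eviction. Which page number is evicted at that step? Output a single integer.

Answer: 1

Derivation:
Step 0: ref 1 -> FAULT, frames=[1,-]
Step 1: ref 4 -> FAULT, frames=[1,4]
Step 2: ref 2 -> FAULT, evict 1, frames=[2,4]
At step 2: evicted page 1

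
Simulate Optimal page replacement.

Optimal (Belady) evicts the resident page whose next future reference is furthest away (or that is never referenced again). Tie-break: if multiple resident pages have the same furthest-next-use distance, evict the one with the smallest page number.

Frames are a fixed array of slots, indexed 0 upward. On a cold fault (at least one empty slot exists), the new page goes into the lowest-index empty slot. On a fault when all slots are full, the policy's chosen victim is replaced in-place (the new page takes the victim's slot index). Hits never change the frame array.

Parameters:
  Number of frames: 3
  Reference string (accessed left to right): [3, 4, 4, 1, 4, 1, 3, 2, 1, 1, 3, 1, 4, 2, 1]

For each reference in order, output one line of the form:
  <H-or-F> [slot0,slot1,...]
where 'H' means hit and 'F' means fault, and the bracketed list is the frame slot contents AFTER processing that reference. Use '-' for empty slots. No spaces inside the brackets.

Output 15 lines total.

F [3,-,-]
F [3,4,-]
H [3,4,-]
F [3,4,1]
H [3,4,1]
H [3,4,1]
H [3,4,1]
F [3,2,1]
H [3,2,1]
H [3,2,1]
H [3,2,1]
H [3,2,1]
F [4,2,1]
H [4,2,1]
H [4,2,1]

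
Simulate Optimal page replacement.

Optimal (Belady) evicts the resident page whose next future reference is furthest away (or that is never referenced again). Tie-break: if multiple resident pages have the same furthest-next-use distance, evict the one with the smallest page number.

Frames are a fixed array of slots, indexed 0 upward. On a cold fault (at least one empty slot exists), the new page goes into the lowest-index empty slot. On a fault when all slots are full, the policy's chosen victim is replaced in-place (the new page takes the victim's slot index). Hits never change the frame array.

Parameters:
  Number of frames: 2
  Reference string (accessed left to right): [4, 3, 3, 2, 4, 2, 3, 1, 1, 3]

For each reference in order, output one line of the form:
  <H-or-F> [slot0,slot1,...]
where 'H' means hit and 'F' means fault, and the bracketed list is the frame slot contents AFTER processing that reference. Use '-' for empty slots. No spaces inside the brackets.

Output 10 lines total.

F [4,-]
F [4,3]
H [4,3]
F [4,2]
H [4,2]
H [4,2]
F [4,3]
F [1,3]
H [1,3]
H [1,3]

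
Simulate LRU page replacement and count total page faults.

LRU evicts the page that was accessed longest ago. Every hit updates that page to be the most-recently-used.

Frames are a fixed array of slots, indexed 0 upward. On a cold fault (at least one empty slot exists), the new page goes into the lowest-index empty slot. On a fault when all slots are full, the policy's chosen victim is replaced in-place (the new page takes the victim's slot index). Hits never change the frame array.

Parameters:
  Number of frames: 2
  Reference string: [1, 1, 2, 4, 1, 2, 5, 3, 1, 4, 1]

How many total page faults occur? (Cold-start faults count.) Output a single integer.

Step 0: ref 1 → FAULT, frames=[1,-]
Step 1: ref 1 → HIT, frames=[1,-]
Step 2: ref 2 → FAULT, frames=[1,2]
Step 3: ref 4 → FAULT (evict 1), frames=[4,2]
Step 4: ref 1 → FAULT (evict 2), frames=[4,1]
Step 5: ref 2 → FAULT (evict 4), frames=[2,1]
Step 6: ref 5 → FAULT (evict 1), frames=[2,5]
Step 7: ref 3 → FAULT (evict 2), frames=[3,5]
Step 8: ref 1 → FAULT (evict 5), frames=[3,1]
Step 9: ref 4 → FAULT (evict 3), frames=[4,1]
Step 10: ref 1 → HIT, frames=[4,1]
Total faults: 9

Answer: 9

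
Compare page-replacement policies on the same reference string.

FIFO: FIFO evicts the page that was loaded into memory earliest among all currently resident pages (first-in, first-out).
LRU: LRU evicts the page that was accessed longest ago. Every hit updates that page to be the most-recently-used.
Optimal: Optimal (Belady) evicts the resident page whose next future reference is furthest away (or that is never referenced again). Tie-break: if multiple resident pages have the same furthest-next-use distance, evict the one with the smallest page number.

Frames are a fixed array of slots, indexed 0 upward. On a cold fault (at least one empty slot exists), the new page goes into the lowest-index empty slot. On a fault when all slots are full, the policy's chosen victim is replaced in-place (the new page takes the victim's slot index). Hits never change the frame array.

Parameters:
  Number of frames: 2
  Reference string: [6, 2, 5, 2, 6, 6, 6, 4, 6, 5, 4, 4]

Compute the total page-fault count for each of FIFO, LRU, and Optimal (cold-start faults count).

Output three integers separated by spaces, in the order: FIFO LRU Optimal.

Answer: 6 7 6

Derivation:
--- FIFO ---
  step 0: ref 6 -> FAULT, frames=[6,-] (faults so far: 1)
  step 1: ref 2 -> FAULT, frames=[6,2] (faults so far: 2)
  step 2: ref 5 -> FAULT, evict 6, frames=[5,2] (faults so far: 3)
  step 3: ref 2 -> HIT, frames=[5,2] (faults so far: 3)
  step 4: ref 6 -> FAULT, evict 2, frames=[5,6] (faults so far: 4)
  step 5: ref 6 -> HIT, frames=[5,6] (faults so far: 4)
  step 6: ref 6 -> HIT, frames=[5,6] (faults so far: 4)
  step 7: ref 4 -> FAULT, evict 5, frames=[4,6] (faults so far: 5)
  step 8: ref 6 -> HIT, frames=[4,6] (faults so far: 5)
  step 9: ref 5 -> FAULT, evict 6, frames=[4,5] (faults so far: 6)
  step 10: ref 4 -> HIT, frames=[4,5] (faults so far: 6)
  step 11: ref 4 -> HIT, frames=[4,5] (faults so far: 6)
  FIFO total faults: 6
--- LRU ---
  step 0: ref 6 -> FAULT, frames=[6,-] (faults so far: 1)
  step 1: ref 2 -> FAULT, frames=[6,2] (faults so far: 2)
  step 2: ref 5 -> FAULT, evict 6, frames=[5,2] (faults so far: 3)
  step 3: ref 2 -> HIT, frames=[5,2] (faults so far: 3)
  step 4: ref 6 -> FAULT, evict 5, frames=[6,2] (faults so far: 4)
  step 5: ref 6 -> HIT, frames=[6,2] (faults so far: 4)
  step 6: ref 6 -> HIT, frames=[6,2] (faults so far: 4)
  step 7: ref 4 -> FAULT, evict 2, frames=[6,4] (faults so far: 5)
  step 8: ref 6 -> HIT, frames=[6,4] (faults so far: 5)
  step 9: ref 5 -> FAULT, evict 4, frames=[6,5] (faults so far: 6)
  step 10: ref 4 -> FAULT, evict 6, frames=[4,5] (faults so far: 7)
  step 11: ref 4 -> HIT, frames=[4,5] (faults so far: 7)
  LRU total faults: 7
--- Optimal ---
  step 0: ref 6 -> FAULT, frames=[6,-] (faults so far: 1)
  step 1: ref 2 -> FAULT, frames=[6,2] (faults so far: 2)
  step 2: ref 5 -> FAULT, evict 6, frames=[5,2] (faults so far: 3)
  step 3: ref 2 -> HIT, frames=[5,2] (faults so far: 3)
  step 4: ref 6 -> FAULT, evict 2, frames=[5,6] (faults so far: 4)
  step 5: ref 6 -> HIT, frames=[5,6] (faults so far: 4)
  step 6: ref 6 -> HIT, frames=[5,6] (faults so far: 4)
  step 7: ref 4 -> FAULT, evict 5, frames=[4,6] (faults so far: 5)
  step 8: ref 6 -> HIT, frames=[4,6] (faults so far: 5)
  step 9: ref 5 -> FAULT, evict 6, frames=[4,5] (faults so far: 6)
  step 10: ref 4 -> HIT, frames=[4,5] (faults so far: 6)
  step 11: ref 4 -> HIT, frames=[4,5] (faults so far: 6)
  Optimal total faults: 6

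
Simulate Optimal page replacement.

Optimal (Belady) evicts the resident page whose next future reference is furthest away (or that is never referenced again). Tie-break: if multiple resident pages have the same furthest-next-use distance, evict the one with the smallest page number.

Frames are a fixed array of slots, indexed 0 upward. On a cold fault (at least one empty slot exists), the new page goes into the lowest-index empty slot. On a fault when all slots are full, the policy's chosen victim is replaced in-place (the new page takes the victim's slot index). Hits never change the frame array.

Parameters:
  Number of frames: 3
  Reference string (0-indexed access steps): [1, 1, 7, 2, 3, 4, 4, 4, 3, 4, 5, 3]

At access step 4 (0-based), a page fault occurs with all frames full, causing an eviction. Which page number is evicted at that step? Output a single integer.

Step 0: ref 1 -> FAULT, frames=[1,-,-]
Step 1: ref 1 -> HIT, frames=[1,-,-]
Step 2: ref 7 -> FAULT, frames=[1,7,-]
Step 3: ref 2 -> FAULT, frames=[1,7,2]
Step 4: ref 3 -> FAULT, evict 1, frames=[3,7,2]
At step 4: evicted page 1

Answer: 1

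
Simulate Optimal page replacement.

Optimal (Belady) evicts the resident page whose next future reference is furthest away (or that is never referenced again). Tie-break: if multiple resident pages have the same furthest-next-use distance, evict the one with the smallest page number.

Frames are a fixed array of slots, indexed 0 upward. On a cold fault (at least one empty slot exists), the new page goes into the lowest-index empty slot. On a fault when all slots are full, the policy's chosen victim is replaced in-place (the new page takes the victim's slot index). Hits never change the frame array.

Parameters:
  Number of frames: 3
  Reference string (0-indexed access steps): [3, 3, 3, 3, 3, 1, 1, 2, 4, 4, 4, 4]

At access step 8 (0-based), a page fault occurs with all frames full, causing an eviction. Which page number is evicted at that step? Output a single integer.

Step 0: ref 3 -> FAULT, frames=[3,-,-]
Step 1: ref 3 -> HIT, frames=[3,-,-]
Step 2: ref 3 -> HIT, frames=[3,-,-]
Step 3: ref 3 -> HIT, frames=[3,-,-]
Step 4: ref 3 -> HIT, frames=[3,-,-]
Step 5: ref 1 -> FAULT, frames=[3,1,-]
Step 6: ref 1 -> HIT, frames=[3,1,-]
Step 7: ref 2 -> FAULT, frames=[3,1,2]
Step 8: ref 4 -> FAULT, evict 1, frames=[3,4,2]
At step 8: evicted page 1

Answer: 1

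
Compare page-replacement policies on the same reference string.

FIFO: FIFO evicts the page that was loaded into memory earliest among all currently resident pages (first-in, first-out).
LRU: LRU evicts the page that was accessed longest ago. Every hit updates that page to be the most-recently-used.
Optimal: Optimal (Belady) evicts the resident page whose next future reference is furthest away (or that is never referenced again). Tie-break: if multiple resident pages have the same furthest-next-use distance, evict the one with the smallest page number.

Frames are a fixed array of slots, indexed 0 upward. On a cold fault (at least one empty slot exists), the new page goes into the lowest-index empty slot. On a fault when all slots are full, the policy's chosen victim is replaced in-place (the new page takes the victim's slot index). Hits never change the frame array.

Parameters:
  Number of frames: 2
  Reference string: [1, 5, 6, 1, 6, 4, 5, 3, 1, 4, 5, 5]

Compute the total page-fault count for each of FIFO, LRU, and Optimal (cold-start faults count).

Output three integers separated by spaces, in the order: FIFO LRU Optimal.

--- FIFO ---
  step 0: ref 1 -> FAULT, frames=[1,-] (faults so far: 1)
  step 1: ref 5 -> FAULT, frames=[1,5] (faults so far: 2)
  step 2: ref 6 -> FAULT, evict 1, frames=[6,5] (faults so far: 3)
  step 3: ref 1 -> FAULT, evict 5, frames=[6,1] (faults so far: 4)
  step 4: ref 6 -> HIT, frames=[6,1] (faults so far: 4)
  step 5: ref 4 -> FAULT, evict 6, frames=[4,1] (faults so far: 5)
  step 6: ref 5 -> FAULT, evict 1, frames=[4,5] (faults so far: 6)
  step 7: ref 3 -> FAULT, evict 4, frames=[3,5] (faults so far: 7)
  step 8: ref 1 -> FAULT, evict 5, frames=[3,1] (faults so far: 8)
  step 9: ref 4 -> FAULT, evict 3, frames=[4,1] (faults so far: 9)
  step 10: ref 5 -> FAULT, evict 1, frames=[4,5] (faults so far: 10)
  step 11: ref 5 -> HIT, frames=[4,5] (faults so far: 10)
  FIFO total faults: 10
--- LRU ---
  step 0: ref 1 -> FAULT, frames=[1,-] (faults so far: 1)
  step 1: ref 5 -> FAULT, frames=[1,5] (faults so far: 2)
  step 2: ref 6 -> FAULT, evict 1, frames=[6,5] (faults so far: 3)
  step 3: ref 1 -> FAULT, evict 5, frames=[6,1] (faults so far: 4)
  step 4: ref 6 -> HIT, frames=[6,1] (faults so far: 4)
  step 5: ref 4 -> FAULT, evict 1, frames=[6,4] (faults so far: 5)
  step 6: ref 5 -> FAULT, evict 6, frames=[5,4] (faults so far: 6)
  step 7: ref 3 -> FAULT, evict 4, frames=[5,3] (faults so far: 7)
  step 8: ref 1 -> FAULT, evict 5, frames=[1,3] (faults so far: 8)
  step 9: ref 4 -> FAULT, evict 3, frames=[1,4] (faults so far: 9)
  step 10: ref 5 -> FAULT, evict 1, frames=[5,4] (faults so far: 10)
  step 11: ref 5 -> HIT, frames=[5,4] (faults so far: 10)
  LRU total faults: 10
--- Optimal ---
  step 0: ref 1 -> FAULT, frames=[1,-] (faults so far: 1)
  step 1: ref 5 -> FAULT, frames=[1,5] (faults so far: 2)
  step 2: ref 6 -> FAULT, evict 5, frames=[1,6] (faults so far: 3)
  step 3: ref 1 -> HIT, frames=[1,6] (faults so far: 3)
  step 4: ref 6 -> HIT, frames=[1,6] (faults so far: 3)
  step 5: ref 4 -> FAULT, evict 6, frames=[1,4] (faults so far: 4)
  step 6: ref 5 -> FAULT, evict 4, frames=[1,5] (faults so far: 5)
  step 7: ref 3 -> FAULT, evict 5, frames=[1,3] (faults so far: 6)
  step 8: ref 1 -> HIT, frames=[1,3] (faults so far: 6)
  step 9: ref 4 -> FAULT, evict 1, frames=[4,3] (faults so far: 7)
  step 10: ref 5 -> FAULT, evict 3, frames=[4,5] (faults so far: 8)
  step 11: ref 5 -> HIT, frames=[4,5] (faults so far: 8)
  Optimal total faults: 8

Answer: 10 10 8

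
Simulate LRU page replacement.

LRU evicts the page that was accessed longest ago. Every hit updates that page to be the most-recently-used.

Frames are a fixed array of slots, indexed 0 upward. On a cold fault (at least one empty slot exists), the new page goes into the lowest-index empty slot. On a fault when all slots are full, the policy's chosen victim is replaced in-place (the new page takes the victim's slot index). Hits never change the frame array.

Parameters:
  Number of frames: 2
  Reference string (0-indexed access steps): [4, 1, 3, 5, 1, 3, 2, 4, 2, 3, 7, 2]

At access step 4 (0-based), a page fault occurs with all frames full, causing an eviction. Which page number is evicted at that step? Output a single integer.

Answer: 3

Derivation:
Step 0: ref 4 -> FAULT, frames=[4,-]
Step 1: ref 1 -> FAULT, frames=[4,1]
Step 2: ref 3 -> FAULT, evict 4, frames=[3,1]
Step 3: ref 5 -> FAULT, evict 1, frames=[3,5]
Step 4: ref 1 -> FAULT, evict 3, frames=[1,5]
At step 4: evicted page 3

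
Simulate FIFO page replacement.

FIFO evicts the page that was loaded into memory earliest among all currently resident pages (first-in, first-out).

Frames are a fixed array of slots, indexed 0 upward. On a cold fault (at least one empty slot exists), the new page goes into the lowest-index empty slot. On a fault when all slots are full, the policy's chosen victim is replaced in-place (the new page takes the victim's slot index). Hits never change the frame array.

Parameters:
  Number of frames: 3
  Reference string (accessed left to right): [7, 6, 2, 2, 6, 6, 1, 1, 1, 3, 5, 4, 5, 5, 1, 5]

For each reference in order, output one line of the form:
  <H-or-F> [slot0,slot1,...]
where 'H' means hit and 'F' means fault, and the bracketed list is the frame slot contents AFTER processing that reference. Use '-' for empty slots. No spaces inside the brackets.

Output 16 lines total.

F [7,-,-]
F [7,6,-]
F [7,6,2]
H [7,6,2]
H [7,6,2]
H [7,6,2]
F [1,6,2]
H [1,6,2]
H [1,6,2]
F [1,3,2]
F [1,3,5]
F [4,3,5]
H [4,3,5]
H [4,3,5]
F [4,1,5]
H [4,1,5]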